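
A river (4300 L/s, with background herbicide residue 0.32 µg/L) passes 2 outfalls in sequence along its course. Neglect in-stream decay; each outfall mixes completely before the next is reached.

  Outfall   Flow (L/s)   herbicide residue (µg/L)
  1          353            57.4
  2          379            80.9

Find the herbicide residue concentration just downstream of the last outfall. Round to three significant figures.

10.4 µg/L

After outfall 1: Q = 4300 + 353.0 = 4653 L/s; C = (4300·0.3200 + 353.0·57.40)/4653 = 4.650 µg/L.
After outfall 2: Q = 4653 + 379.0 = 5032 L/s; C = (4653·4.650 + 379.0·80.90)/5032 = 10.39 µg/L.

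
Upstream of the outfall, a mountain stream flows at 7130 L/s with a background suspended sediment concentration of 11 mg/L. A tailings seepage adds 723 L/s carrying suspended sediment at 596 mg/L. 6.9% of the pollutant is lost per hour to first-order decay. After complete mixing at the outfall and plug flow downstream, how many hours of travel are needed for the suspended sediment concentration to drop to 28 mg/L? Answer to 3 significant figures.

Mass balance: C = (7130·11.00 + 723.0·596.0) / 7853 = 509300/7853 = 64.86 mg/L.
6.9%/h lost → k = −ln(1 − 0.069) = 0.07150 h⁻¹.
64.86·exp(−k·t) = 28 → t = ln(64.86/28)/k = 42300 s = 11.75 h.

11.7 h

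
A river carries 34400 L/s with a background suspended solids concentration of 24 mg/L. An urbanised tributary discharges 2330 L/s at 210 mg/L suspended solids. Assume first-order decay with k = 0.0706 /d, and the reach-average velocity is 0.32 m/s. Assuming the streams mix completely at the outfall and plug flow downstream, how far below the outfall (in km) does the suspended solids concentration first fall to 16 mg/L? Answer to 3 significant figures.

Flow-weighted average: C = (34400·24.00 + 2330·210.0) / 36730 = 1315000/36730 = 35.80 mg/L.
Set 35.80·exp(−k·t) = 16 → t = ln(35.80/16)/k = 985600 s = 273.8 h.
Distance = v·t = 0.32·985600 = 315400 m = 315.4 km.

315 km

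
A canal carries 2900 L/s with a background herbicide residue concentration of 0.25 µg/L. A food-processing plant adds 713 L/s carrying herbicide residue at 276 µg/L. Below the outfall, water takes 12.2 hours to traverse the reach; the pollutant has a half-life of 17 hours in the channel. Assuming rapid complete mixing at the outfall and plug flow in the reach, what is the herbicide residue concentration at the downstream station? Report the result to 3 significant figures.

33.2 µg/L

Conservation of mass: C = (2900·0.2500 + 713.0·276.0) / 3613 = 197500/3613 = 54.67 µg/L.
Half-life 17 h → k = ln 2 / 17 = 0.04077 h⁻¹ = 0.9786 d⁻¹.
Applying C = C₀e^(−kt): 54.67 × 0.6081 = 33.24 µg/L.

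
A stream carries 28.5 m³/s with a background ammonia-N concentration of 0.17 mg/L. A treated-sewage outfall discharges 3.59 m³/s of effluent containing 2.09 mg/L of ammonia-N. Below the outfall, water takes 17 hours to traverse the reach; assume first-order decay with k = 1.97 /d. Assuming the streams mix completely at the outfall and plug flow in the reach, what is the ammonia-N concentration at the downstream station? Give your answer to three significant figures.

Mixed concentration C = ΣQC/ΣQ = (28.50·0.1700 + 3.590·2.090) / 32.09 = 12.35/32.09 = 0.3848 mg/L.
After decay, C = 0.3848 × e^(−kt) = 0.3848 × 0.2477 = 0.09533 mg/L.

0.0953 mg/L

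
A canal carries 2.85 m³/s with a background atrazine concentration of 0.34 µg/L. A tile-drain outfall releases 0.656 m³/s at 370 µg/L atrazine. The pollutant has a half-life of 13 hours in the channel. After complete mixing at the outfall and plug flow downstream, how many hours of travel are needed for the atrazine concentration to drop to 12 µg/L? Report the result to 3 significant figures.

Flow-weighted average: C = (2.850·0.3400 + 0.6560·370.0) / 3.506 = 243.7/3.506 = 69.51 µg/L.
Half-life 13 h → k = ln 2 / 13 = 0.05332 h⁻¹ = 1.280 d⁻¹.
69.51·exp(−k·t) = 12 → t = ln(69.51/12)/k = 118600 s = 32.94 h.

32.9 h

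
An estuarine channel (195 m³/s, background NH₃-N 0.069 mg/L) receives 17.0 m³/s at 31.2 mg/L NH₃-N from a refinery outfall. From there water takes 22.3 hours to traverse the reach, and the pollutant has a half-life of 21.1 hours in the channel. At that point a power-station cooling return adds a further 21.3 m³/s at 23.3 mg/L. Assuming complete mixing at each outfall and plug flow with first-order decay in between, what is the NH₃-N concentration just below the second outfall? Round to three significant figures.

After mixing, C = (195.0·0.06900 + 17.00·31.20) / 212.0 = 543.9/212.0 = 2.565 mg/L; combined flow 212.0 m³/s.
Half-life 21.1 h → k = ln 2 / 21.1 = 0.03285 h⁻¹ = 0.7884 d⁻¹.
First-order decay: C = 2.565·exp(−k·t) = 2.565·0.4807 = 1.233 mg/L.
At the second outfall, C = (212.0·1.233 + 21.30·23.30) / (212.0 + 21.30) = 3.248 mg/L.

3.25 mg/L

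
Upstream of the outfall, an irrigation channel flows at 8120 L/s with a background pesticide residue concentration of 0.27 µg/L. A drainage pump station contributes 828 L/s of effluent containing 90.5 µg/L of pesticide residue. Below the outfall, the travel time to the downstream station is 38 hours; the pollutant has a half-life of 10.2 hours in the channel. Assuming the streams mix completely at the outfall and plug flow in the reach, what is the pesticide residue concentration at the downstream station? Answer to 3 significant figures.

0.652 µg/L

Mass balance: C = (8120·0.2700 + 828.0·90.50) / 8948 = 77130/8948 = 8.619 µg/L.
Half-life 10.2 h → k = ln 2 / 10.2 = 0.06796 h⁻¹ = 1.631 d⁻¹.
Decay over the reach: 8.619·exp(−kt) = 8.619·0.07560 = 0.6516 µg/L.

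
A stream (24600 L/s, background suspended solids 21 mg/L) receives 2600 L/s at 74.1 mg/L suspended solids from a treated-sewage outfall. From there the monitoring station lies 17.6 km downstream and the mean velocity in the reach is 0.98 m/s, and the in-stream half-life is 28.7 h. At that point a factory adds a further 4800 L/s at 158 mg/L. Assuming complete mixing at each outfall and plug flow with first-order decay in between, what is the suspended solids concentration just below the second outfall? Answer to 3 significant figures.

Flow-weighted average: C = (24600·21.00 + 2600·74.10) / 27200 = 709300/27200 = 26.08 mg/L; combined flow 27200 L/s.
Travel time t = 17.6·1000 / 0.98 = 17960 s = 4.989 h.
Half-life 28.7 h → k = ln 2 / 28.7 = 0.02415 h⁻¹ = 0.5796 d⁻¹.
First-order decay: C = 26.08·exp(−k·t) = 26.08·0.8865 = 23.12 mg/L.
Second outfall: C = (27200·23.12 + 4800·158.0)/32000 = 43.35 mg/L.

43.3 mg/L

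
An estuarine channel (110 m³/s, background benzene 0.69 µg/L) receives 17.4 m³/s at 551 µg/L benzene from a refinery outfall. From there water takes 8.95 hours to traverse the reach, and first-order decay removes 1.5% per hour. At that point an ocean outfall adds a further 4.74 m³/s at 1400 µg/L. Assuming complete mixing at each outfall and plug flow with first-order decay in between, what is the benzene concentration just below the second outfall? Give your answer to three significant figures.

114 µg/L

Conservation of mass: C = (110.0·0.6900 + 17.40·551.0) / 127.4 = 9663/127.4 = 75.85 µg/L; combined flow 127.4 m³/s.
1.5%/h lost → k = −ln(1 − 0.015) = 0.01511 h⁻¹.
After decay, C = 75.85 × e^(−kt) = 75.85 × 0.8735 = 66.25 µg/L.
At the second outfall, C = (127.4·66.25 + 4.740·1400) / (127.4 + 4.740) = 114.1 µg/L.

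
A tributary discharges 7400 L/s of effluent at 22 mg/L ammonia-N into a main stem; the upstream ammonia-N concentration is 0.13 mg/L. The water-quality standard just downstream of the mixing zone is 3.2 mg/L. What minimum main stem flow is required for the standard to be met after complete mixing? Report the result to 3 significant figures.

Set C_mix = 3.2: (Q·0.1300 + 7400·22.00) / (Q + 7400) = 3.2
→ Q = 7400·(22.00 − 3.2)/(3.2 − 0.1300) = 45320 L/s.

45300 L/s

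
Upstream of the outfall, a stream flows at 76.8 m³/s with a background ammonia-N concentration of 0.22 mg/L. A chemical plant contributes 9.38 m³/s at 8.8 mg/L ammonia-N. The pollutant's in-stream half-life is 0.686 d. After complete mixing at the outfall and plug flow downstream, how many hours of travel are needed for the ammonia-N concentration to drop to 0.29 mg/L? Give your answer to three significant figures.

Conservation of mass: C = (76.80·0.2200 + 9.380·8.800) / 86.18 = 99.44/86.18 = 1.154 mg/L.
Half-life 0.686 d → k = ln 2 / 0.686 = 1.010 d⁻¹.
1.154·exp(−k·t) = 0.29 → t = ln(1.154/0.29)/k = 118100 s = 32.80 h.

32.8 h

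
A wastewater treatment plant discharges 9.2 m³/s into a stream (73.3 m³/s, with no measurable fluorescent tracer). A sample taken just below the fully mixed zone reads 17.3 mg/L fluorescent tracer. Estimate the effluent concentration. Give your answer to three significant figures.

Mass balance: 73.30·0 + 9.200·Cₑ = 82.50·17.30
→ Cₑ = (82.50·17.30 − 73.30·0) / 9.200 = 155.1 mg/L.

155 mg/L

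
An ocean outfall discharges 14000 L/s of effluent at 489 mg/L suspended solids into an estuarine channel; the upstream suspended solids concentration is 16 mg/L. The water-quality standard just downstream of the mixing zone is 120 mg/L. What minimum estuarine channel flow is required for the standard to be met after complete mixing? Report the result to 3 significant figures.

49700 L/s

Set C_mix = 120: (Q·16.00 + 14000·489.0) / (Q + 14000) = 120
→ Q = 14000·(489.0 − 120)/(120 − 16.00) = 49670 L/s.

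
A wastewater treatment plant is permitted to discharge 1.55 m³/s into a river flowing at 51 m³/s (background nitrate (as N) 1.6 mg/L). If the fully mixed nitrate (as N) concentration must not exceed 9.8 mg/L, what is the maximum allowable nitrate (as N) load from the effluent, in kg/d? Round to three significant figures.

37400 kg/d

Mass balance at the limit: 51.00·1.600 + 1.550·Cₑ = 52.55·9.8 → Cₑ = 279.6 mg/L.
Load = 1.550 m³/s × 279.6 g/m³ × 86 400 s/d = 37440 kg/d.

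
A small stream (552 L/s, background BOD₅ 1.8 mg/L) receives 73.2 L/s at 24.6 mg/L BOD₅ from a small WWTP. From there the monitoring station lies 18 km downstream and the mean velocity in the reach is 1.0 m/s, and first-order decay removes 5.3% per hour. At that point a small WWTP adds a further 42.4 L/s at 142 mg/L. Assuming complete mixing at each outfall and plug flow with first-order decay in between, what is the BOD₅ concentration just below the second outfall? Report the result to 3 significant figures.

12.2 mg/L

Flow-weighted average: C = (552.0·1.800 + 73.20·24.60) / 625.2 = 2794/625.2 = 4.469 mg/L; combined flow 625.2 L/s.
Travel time t = 18·1000 / 1.0 = 18000 s = 5.000 h.
5.3%/h lost → k = −ln(1 − 0.053) = 0.05446 h⁻¹.
After decay, C = 4.469 × e^(−kt) = 4.469 × 0.7616 = 3.404 mg/L.
Second outfall: C = (625.2·3.404 + 42.40·142.0)/667.6 = 12.21 mg/L.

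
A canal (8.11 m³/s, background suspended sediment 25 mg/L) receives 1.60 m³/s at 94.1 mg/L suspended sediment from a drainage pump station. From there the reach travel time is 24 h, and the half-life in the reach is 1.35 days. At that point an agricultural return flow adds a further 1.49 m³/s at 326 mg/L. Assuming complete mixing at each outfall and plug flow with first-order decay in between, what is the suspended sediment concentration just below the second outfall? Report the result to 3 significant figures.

Conservation of mass: C = (8.110·25.00 + 1.600·94.10) / 9.710 = 353.3/9.710 = 36.39 mg/L; combined flow 9.710 m³/s.
Half-life 1.35 d → k = ln 2 / 1.35 = 0.5134 d⁻¹.
After decay, C = 36.39 × e^(−kt) = 36.39 × 0.5984 = 21.77 mg/L.
At the second outfall, C = (9.710·21.77 + 1.490·326.0) / (9.710 + 1.490) = 62.25 mg/L.

62.2 mg/L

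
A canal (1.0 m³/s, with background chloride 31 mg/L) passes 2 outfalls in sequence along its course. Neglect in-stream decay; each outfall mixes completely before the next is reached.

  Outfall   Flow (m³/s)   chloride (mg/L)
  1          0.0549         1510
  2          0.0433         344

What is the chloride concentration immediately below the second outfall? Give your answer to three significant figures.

After outfall 1: Q = 1.000 + 0.05490 = 1.055 m³/s; C = (1.000·31.00 + 0.05490·1510)/1.055 = 108.0 mg/L.
After outfall 2: Q = 1.055 + 0.04330 = 1.098 m³/s; C = (1.055·108.0 + 0.04330·344.0)/1.098 = 117.3 mg/L.

117 mg/L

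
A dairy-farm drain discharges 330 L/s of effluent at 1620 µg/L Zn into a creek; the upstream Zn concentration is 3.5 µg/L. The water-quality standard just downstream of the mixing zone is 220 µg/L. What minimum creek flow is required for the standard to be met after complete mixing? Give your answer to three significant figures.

Set C_mix = 220: (Q·3.500 + 330.0·1620) / (Q + 330.0) = 220
→ Q = 330.0·(1620 − 220)/(220 − 3.500) = 2134 L/s.

2130 L/s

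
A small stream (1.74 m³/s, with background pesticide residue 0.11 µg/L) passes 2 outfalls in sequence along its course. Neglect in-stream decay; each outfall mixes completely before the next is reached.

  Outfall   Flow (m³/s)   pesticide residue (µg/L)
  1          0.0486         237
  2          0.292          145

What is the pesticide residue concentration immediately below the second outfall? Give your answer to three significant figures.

26.0 µg/L

After outfall 1: Q = 1.740 + 0.04860 = 1.789 m³/s; C = (1.740·0.1100 + 0.04860·237.0)/1.789 = 6.547 µg/L.
After outfall 2: Q = 1.789 + 0.2920 = 2.081 m³/s; C = (1.789·6.547 + 0.2920·145.0)/2.081 = 25.98 µg/L.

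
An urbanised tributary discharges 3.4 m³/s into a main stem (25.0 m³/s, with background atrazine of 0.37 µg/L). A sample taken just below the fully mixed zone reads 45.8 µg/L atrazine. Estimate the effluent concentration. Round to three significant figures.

Mass balance: 25.00·0.3700 + 3.400·Cₑ = 28.40·45.80
→ Cₑ = (28.40·45.80 − 25.00·0.3700) / 3.400 = 379.8 µg/L.

380 µg/L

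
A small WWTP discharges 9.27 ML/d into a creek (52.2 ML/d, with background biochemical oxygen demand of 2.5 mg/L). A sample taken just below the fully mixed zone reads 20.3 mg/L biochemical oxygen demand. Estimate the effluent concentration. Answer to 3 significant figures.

Mass balance: 52.20·2.500 + 9.270·Cₑ = 61.47·20.30
→ Cₑ = (61.47·20.30 − 52.20·2.500) / 9.270 = 120.5 mg/L.

121 mg/L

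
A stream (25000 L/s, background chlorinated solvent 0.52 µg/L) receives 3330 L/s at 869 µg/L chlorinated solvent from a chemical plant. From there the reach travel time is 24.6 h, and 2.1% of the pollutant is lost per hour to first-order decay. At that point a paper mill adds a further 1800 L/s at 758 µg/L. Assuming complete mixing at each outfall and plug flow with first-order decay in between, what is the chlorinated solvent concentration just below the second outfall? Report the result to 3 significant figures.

Flow-weighted average: C = (25000·0.5200 + 3330·869.0) / 28330 = 2907000/28330 = 102.6 µg/L; combined flow 28330 L/s.
2.1%/h lost → k = −ln(1 − 0.021) = 0.02122 h⁻¹.
Applying C = C₀e^(−kt): 102.6 × 0.5933 = 60.87 µg/L.
At the second outfall, C = (28330·60.87 + 1800·758.0) / (28330 + 1800) = 102.5 µg/L.

103 µg/L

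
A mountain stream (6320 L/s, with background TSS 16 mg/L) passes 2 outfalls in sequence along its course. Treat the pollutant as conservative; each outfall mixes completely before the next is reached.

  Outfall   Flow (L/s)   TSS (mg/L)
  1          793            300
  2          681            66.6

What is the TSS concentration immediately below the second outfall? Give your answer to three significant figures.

49.3 mg/L

Below outfall 1: Q → 7113 L/s, C = (6320·16.00 + 793.0·300.0)/7113 = 47.66 mg/L.
Below outfall 2: Q → 7794 L/s, C = (7113·47.66 + 681.0·66.60)/7794 = 49.32 mg/L.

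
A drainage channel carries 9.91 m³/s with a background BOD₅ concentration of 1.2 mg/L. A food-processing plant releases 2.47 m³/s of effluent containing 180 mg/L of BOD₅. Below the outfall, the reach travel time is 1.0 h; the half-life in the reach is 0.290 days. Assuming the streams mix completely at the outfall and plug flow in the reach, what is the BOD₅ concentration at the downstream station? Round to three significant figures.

Mixed concentration C = ΣQC/ΣQ = (9.910·1.200 + 2.470·180.0) / 12.38 = 456.5/12.38 = 36.87 mg/L.
Half-life 0.290 d → k = ln 2 / 0.290 = 2.390 d⁻¹.
Decay over the reach: 36.87·exp(−kt) = 36.87·0.9052 = 33.38 mg/L.

33.4 mg/L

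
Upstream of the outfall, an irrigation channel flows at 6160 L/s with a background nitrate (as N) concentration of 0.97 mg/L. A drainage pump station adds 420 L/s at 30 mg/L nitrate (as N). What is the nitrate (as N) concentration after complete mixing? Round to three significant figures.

Conservation of mass: C = (6160·0.9700 + 420.0·30.00) / 6580 = 18580/6580 = 2.823 mg/L.

2.82 mg/L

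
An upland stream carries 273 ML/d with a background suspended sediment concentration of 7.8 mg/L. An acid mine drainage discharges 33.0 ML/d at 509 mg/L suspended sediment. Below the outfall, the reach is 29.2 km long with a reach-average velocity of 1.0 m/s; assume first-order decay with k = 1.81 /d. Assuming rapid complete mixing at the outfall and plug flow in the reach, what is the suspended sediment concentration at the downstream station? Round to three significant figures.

33.5 mg/L

Mass balance: C = (273.0·7.800 + 33.00·509.0) / 306.0 = 18930/306.0 = 61.85 mg/L.
Travel time t = 29.2·1000 / 1.0 = 29200 s = 8.111 h.
First-order decay: C = 61.85·exp(−k·t) = 61.85·0.5424 = 33.55 mg/L.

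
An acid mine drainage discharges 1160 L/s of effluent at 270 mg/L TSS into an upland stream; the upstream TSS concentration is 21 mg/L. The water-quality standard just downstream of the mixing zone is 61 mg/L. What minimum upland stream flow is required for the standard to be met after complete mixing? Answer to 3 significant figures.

Set C_mix = 61: (Q·21.00 + 1160·270.0) / (Q + 1160) = 61
→ Q = 1160·(270.0 − 61)/(61 − 21.00) = 6061 L/s.

6060 L/s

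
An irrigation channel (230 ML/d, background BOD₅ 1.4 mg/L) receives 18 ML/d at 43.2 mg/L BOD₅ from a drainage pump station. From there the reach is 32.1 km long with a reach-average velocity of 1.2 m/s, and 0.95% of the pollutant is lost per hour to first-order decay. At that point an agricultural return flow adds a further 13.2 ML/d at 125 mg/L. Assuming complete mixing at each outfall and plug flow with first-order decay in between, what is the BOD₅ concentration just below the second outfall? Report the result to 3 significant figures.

Mass balance: C = (230.0·1.400 + 18.00·43.20) / 248.0 = 1100/248.0 = 4.434 mg/L; combined flow 248.0 ML/d.
Travel time t = 32.1·1000 / 1.2 = 26750 s = 7.431 h.
0.95%/h lost → k = −ln(1 − 0.0095) = 0.009545 h⁻¹.
First-order decay: C = 4.434·exp(−k·t) = 4.434·0.9315 = 4.130 mg/L.
Second outfall: C = (248.0·4.130 + 13.20·125.0)/261.2 = 10.24 mg/L.

10.2 mg/L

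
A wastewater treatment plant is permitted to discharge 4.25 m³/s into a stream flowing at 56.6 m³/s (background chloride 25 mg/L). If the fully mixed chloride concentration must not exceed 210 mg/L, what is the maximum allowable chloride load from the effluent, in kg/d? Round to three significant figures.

Mass balance at the limit: 56.60·25.00 + 4.250·Cₑ = 60.85·210 → Cₑ = 2674 mg/L.
Load = 4.250 m³/s × 2674 g/m³ × 86 400 s/d = 981800 kg/d.

982000 kg/d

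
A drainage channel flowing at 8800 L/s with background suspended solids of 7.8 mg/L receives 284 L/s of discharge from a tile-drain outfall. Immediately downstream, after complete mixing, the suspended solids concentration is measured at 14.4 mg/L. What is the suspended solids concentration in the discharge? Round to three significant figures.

Mass balance: 8800·7.800 + 284.0·Cₑ = 9084·14.40
→ Cₑ = (9084·14.40 − 8800·7.800) / 284.0 = 218.9 mg/L.

219 mg/L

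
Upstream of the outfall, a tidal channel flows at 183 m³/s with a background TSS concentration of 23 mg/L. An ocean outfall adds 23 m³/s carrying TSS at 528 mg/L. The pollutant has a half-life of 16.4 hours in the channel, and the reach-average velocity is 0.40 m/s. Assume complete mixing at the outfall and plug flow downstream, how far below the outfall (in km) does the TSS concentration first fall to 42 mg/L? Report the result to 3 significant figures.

Flow-weighted average: C = (183.0·23.00 + 23.00·528.0) / 206.0 = 16350/206.0 = 79.38 mg/L.
Half-life 16.4 h → k = ln 2 / 16.4 = 0.04227 h⁻¹ = 1.014 d⁻¹.
Set 79.38·exp(−k·t) = 42 → t = ln(79.38/42)/k = 54230 s = 15.06 h.
Distance = v·t = 0.40·54230 = 21690 m = 21.69 km.

21.7 km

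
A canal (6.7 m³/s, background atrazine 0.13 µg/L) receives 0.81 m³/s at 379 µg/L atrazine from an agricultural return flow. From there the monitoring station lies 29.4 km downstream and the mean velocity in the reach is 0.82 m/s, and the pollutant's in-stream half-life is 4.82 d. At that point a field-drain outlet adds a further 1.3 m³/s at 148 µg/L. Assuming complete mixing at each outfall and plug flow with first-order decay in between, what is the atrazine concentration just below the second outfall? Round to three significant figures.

54.8 µg/L

Mixed concentration C = ΣQC/ΣQ = (6.700·0.1300 + 0.8100·379.0) / 7.510 = 307.9/7.510 = 40.99 µg/L; combined flow 7.510 m³/s.
Travel time t = 29.4·1000 / 0.82 = 35850 s = 9.959 h.
Half-life 4.82 d → k = ln 2 / 4.82 = 0.1438 d⁻¹.
Applying C = C₀e^(−kt): 40.99 × 0.9421 = 38.62 µg/L.
Second outfall: C = (7.510·38.62 + 1.300·148.0)/8.810 = 54.76 µg/L.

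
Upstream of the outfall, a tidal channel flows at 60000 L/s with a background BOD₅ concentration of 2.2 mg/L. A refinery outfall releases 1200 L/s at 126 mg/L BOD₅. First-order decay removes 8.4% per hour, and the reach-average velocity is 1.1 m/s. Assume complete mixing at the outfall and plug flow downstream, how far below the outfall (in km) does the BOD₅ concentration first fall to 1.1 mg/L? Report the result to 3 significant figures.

After mixing, C = (60000·2.200 + 1200·126.0) / 61200 = 283200/61200 = 4.627 mg/L.
8.4%/h lost → k = −ln(1 − 0.084) = 0.08774 h⁻¹.
Set 4.627·exp(−k·t) = 1.1 → t = ln(4.627/1.1)/k = 58950 s = 16.37 h.
Distance = v·t = 1.1·58950 = 64840 m = 64.84 km.

64.8 km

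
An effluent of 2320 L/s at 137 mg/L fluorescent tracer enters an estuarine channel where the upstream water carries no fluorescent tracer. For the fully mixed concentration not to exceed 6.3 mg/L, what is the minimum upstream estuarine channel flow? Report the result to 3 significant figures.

Set C_mix = 6.3: (Q·0 + 2320·137.0) / (Q + 2320) = 6.3
→ Q = 2320·(137.0 − 6.3)/(6.3 − 0) = 48130 L/s.

48100 L/s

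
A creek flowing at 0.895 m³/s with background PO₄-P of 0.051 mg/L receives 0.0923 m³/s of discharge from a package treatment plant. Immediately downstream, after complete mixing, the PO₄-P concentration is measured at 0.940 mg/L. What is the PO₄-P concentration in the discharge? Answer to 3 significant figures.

9.56 mg/L

Mass balance: 0.8950·0.05100 + 0.09230·Cₑ = 0.9873·0.9400
→ Cₑ = (0.9873·0.9400 − 0.8950·0.05100) / 0.09230 = 9.560 mg/L.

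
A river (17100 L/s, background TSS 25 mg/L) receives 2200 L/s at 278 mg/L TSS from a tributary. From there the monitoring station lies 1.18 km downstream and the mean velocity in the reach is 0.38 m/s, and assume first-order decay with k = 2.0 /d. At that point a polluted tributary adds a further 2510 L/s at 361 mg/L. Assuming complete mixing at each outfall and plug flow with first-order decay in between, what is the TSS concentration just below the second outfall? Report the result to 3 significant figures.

85.9 mg/L

After mixing, C = (17100·25.00 + 2200·278.0) / 19300 = 1039000/19300 = 53.84 mg/L; combined flow 19300 L/s.
Travel time t = 1.18·1000 / 0.38 = 3105 s = 0.8626 h.
After decay, C = 53.84 × e^(−kt) = 53.84 × 0.9306 = 50.11 mg/L.
Second outfall: C = (19300·50.11 + 2510·361.0)/21810 = 85.88 mg/L.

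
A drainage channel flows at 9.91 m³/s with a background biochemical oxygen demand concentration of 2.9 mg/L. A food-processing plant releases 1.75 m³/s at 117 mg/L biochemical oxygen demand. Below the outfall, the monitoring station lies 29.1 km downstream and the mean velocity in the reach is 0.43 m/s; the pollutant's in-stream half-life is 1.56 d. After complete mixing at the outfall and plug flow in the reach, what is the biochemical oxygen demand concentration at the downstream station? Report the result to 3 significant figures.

Conservation of mass: C = (9.910·2.900 + 1.750·117.0) / 11.66 = 233.5/11.66 = 20.02 mg/L.
Travel time t = 29.1·1000 / 0.43 = 67670 s = 18.80 h.
Half-life 1.56 d → k = ln 2 / 1.56 = 0.4443 d⁻¹.
Decay over the reach: 20.02·exp(−kt) = 20.02·0.7061 = 14.14 mg/L.

14.1 mg/L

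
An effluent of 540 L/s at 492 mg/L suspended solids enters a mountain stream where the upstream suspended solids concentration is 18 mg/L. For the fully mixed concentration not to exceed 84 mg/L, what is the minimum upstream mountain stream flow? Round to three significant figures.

Set C_mix = 84: (Q·18.00 + 540.0·492.0) / (Q + 540.0) = 84
→ Q = 540.0·(492.0 − 84)/(84 − 18.00) = 3338 L/s.

3340 L/s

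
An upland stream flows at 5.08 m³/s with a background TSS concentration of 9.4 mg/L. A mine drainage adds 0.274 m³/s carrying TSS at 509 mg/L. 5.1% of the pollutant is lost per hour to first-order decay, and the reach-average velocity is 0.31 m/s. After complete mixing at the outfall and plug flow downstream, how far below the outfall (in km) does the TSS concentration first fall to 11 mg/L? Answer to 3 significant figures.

Mass balance: C = (5.080·9.400 + 0.2740·509.0) / 5.354 = 187.2/5.354 = 34.97 mg/L.
5.1%/h lost → k = −ln(1 − 0.051) = 0.05235 h⁻¹.
Set 34.97·exp(−k·t) = 11 → t = ln(34.97/11)/k = 79540 s = 22.09 h.
Distance = v·t = 0.31·79540 = 24660 m = 24.66 km.

24.7 km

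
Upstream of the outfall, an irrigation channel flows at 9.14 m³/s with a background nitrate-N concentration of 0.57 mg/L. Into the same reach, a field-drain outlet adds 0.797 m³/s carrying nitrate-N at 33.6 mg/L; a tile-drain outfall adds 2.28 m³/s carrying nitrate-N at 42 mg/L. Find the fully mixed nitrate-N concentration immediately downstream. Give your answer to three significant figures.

Flow-weighted average: C = (9.140·0.5700 + 0.7970·33.60 + 2.280·42.00) / 12.22 = 127.7/12.22 = 10.46 mg/L.

10.5 mg/L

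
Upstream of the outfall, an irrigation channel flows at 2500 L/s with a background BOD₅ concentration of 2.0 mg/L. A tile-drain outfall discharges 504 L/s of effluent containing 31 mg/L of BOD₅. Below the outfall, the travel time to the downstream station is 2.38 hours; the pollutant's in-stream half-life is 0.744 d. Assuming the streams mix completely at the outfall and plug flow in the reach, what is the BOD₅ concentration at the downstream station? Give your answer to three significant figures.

Conservation of mass: C = (2500·2.000 + 504.0·31.00) / 3004 = 20620/3004 = 6.866 mg/L.
Half-life 0.744 d → k = ln 2 / 0.744 = 0.9316 d⁻¹.
First-order decay: C = 6.866·exp(−k·t) = 6.866·0.9118 = 6.260 mg/L.

6.26 mg/L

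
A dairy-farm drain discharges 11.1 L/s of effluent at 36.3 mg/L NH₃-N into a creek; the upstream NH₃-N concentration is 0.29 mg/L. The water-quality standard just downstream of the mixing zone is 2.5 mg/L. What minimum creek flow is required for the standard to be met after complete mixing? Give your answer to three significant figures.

Set C_mix = 2.5: (Q·0.2900 + 11.10·36.30) / (Q + 11.10) = 2.5
→ Q = 11.10·(36.30 − 2.5)/(2.5 − 0.2900) = 169.8 L/s.

170 L/s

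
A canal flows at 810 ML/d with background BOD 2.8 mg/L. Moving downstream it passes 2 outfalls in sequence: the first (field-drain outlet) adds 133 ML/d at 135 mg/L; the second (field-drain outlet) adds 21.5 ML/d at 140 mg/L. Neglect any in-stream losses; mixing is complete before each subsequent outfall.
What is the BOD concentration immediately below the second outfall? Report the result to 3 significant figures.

24.1 mg/L

After outfall 1: Q = 810.0 + 133.0 = 943.0 ML/d; C = (810.0·2.800 + 133.0·135.0)/943.0 = 21.45 mg/L.
After outfall 2: Q = 943.0 + 21.50 = 964.5 ML/d; C = (943.0·21.45 + 21.50·140.0)/964.5 = 24.09 mg/L.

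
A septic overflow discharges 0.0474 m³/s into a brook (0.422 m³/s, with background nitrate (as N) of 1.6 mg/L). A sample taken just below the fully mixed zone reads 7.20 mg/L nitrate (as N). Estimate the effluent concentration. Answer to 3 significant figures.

Mass balance: 0.4220·1.600 + 0.04740·Cₑ = 0.4694·7.200
→ Cₑ = (0.4694·7.200 − 0.4220·1.600) / 0.04740 = 57.06 mg/L.

57.1 mg/L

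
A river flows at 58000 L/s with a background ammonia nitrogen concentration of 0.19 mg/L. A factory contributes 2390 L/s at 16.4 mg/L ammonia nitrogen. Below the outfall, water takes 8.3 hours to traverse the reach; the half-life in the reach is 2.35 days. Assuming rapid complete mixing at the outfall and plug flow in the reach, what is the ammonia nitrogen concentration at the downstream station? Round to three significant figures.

Conservation of mass: C = (58000·0.1900 + 2390·16.40) / 60390 = 50220/60390 = 0.8315 mg/L.
Half-life 2.35 d → k = ln 2 / 2.35 = 0.2950 d⁻¹.
After decay, C = 0.8315 × e^(−kt) = 0.8315 × 0.9030 = 0.7509 mg/L.

0.751 mg/L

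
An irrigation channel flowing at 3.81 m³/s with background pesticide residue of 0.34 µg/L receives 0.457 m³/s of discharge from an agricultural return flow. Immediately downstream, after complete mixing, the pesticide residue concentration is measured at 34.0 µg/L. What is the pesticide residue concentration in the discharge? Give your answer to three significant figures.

315 µg/L

Mass balance: 3.810·0.3400 + 0.4570·Cₑ = 4.267·34.00
→ Cₑ = (4.267·34.00 − 3.810·0.3400) / 0.4570 = 314.6 µg/L.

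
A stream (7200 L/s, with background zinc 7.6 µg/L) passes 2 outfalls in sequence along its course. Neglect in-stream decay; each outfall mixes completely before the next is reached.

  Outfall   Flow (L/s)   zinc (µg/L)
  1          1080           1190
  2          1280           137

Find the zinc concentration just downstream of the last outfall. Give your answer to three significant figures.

159 µg/L

Outfall 1: combined Q = 8280 L/s; C = (7200·7.600 + 1080·1190)/8280 = 161.8 µg/L.
Outfall 2: combined Q = 9560 L/s; C = (8280·161.8 + 1280·137.0)/9560 = 158.5 µg/L.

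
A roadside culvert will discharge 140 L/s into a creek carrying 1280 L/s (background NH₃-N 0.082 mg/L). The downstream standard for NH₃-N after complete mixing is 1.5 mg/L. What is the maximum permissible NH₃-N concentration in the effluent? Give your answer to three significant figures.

At the limit, (Qr·Cr + Qe·Cₑ)/(Qr + Qe) = 1.5:
Cₑ = (1420·1.5 − 1280·0.08200) / 140.0 = 14.46 mg/L.

14.5 mg/L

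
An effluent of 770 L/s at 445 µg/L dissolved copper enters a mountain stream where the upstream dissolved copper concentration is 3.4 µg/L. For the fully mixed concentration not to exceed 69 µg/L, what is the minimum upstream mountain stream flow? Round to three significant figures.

Set C_mix = 69: (Q·3.400 + 770.0·445.0) / (Q + 770.0) = 69
→ Q = 770.0·(445.0 − 69)/(69 − 3.400) = 4413 L/s.

4410 L/s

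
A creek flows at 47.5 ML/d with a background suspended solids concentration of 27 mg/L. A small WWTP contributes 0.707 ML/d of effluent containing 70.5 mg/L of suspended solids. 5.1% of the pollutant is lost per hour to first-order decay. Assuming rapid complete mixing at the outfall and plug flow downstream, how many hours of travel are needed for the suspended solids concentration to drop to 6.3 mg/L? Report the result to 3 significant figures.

Conservation of mass: C = (47.50·27.00 + 0.7070·70.50) / 48.21 = 1332/48.21 = 27.64 mg/L.
5.1%/h lost → k = −ln(1 − 0.051) = 0.05235 h⁻¹.
27.64·exp(−k·t) = 6.3 → t = ln(27.64/6.3)/k = 101700 s = 28.25 h.

28.2 h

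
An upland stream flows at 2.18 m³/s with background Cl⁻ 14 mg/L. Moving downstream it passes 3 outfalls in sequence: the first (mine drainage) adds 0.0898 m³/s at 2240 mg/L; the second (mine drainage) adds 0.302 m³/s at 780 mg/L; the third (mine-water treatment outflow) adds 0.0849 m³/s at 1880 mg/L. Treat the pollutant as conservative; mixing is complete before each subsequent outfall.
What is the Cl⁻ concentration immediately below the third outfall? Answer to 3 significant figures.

236 mg/L

Below outfall 1: Q → 2.270 m³/s, C = (2.180·14.00 + 0.08980·2240)/2.270 = 102.1 mg/L.
Below outfall 2: Q → 2.572 m³/s, C = (2.270·102.1 + 0.3020·780.0)/2.572 = 181.7 mg/L.
Below outfall 3: Q → 2.657 m³/s, C = (2.572·181.7 + 0.08490·1880)/2.657 = 235.9 mg/L.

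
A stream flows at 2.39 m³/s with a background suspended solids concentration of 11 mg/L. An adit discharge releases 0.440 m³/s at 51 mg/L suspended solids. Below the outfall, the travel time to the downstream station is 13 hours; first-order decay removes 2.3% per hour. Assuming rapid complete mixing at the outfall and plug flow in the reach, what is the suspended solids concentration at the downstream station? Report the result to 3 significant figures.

12.7 mg/L

Mixed concentration C = ΣQC/ΣQ = (2.390·11.00 + 0.4400·51.00) / 2.830 = 48.73/2.830 = 17.22 mg/L.
2.3%/h lost → k = −ln(1 − 0.023) = 0.02327 h⁻¹.
Applying C = C₀e^(−kt): 17.22 × 0.7390 = 12.72 mg/L.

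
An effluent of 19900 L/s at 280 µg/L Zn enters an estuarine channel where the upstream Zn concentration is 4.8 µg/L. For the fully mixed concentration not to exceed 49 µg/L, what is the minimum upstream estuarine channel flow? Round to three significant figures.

Set C_mix = 49: (Q·4.800 + 19900·280.0) / (Q + 19900) = 49
→ Q = 19900·(280.0 − 49)/(49 − 4.800) = 104000 L/s.

104000 L/s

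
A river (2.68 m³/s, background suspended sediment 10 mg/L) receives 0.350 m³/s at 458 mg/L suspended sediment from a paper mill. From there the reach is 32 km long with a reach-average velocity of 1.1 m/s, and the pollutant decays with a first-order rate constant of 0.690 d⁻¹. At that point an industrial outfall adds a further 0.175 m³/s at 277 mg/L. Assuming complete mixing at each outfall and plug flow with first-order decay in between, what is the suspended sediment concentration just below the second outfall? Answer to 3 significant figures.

Mixed concentration C = ΣQC/ΣQ = (2.680·10.00 + 0.3500·458.0) / 3.030 = 187.1/3.030 = 61.75 mg/L; combined flow 3.030 m³/s.
Travel time t = 32·1000 / 1.1 = 29090 s = 8.081 h.
First-order decay: C = 61.75·exp(−k·t) = 61.75·0.7927 = 48.95 mg/L.
At the second outfall, C = (3.030·48.95 + 0.1750·277.0) / (3.030 + 0.1750) = 61.40 mg/L.

61.4 mg/L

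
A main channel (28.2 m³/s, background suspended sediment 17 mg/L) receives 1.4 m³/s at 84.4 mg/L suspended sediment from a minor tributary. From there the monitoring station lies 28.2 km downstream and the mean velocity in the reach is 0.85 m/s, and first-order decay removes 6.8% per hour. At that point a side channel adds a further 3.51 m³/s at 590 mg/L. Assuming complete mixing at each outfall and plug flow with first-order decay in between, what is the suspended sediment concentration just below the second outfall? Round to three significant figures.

72.0 mg/L

Conservation of mass: C = (28.20·17.00 + 1.400·84.40) / 29.60 = 597.6/29.60 = 20.19 mg/L; combined flow 29.60 m³/s.
Travel time t = 28.2·1000 / 0.85 = 33180 s = 9.216 h.
6.8%/h lost → k = −ln(1 − 0.068) = 0.07042 h⁻¹.
Decay over the reach: 20.19·exp(−kt) = 20.19·0.5226 = 10.55 mg/L.
At the second outfall, C = (29.60·10.55 + 3.510·590.0) / (29.60 + 3.510) = 71.98 mg/L.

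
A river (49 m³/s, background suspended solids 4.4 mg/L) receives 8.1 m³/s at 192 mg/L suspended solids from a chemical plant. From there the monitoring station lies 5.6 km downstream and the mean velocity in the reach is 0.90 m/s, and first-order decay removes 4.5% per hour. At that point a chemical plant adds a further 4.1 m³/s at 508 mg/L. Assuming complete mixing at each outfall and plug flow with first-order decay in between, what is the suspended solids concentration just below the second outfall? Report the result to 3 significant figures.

Mass balance: C = (49.00·4.400 + 8.100·192.0) / 57.10 = 1771/57.10 = 31.01 mg/L; combined flow 57.10 m³/s.
Travel time t = 5.6·1000 / 0.90 = 6222 s = 1.728 h.
4.5%/h lost → k = −ln(1 − 0.045) = 0.04604 h⁻¹.
After decay, C = 31.01 × e^(−kt) = 31.01 × 0.9235 = 28.64 mg/L.
Second outfall: C = (57.10·28.64 + 4.100·508.0)/61.20 = 60.75 mg/L.

60.8 mg/L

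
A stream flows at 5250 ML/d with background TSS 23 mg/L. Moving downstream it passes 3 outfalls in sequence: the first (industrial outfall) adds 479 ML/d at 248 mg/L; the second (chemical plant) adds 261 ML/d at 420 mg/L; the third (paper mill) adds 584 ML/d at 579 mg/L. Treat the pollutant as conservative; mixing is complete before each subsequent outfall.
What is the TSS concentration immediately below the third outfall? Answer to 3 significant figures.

105 mg/L

Outfall 1: combined Q = 5729 ML/d; C = (5250·23.00 + 479.0·248.0)/5729 = 41.81 mg/L.
Outfall 2: combined Q = 5990 ML/d; C = (5729·41.81 + 261.0·420.0)/5990 = 58.29 mg/L.
Outfall 3: combined Q = 6574 ML/d; C = (5990·58.29 + 584.0·579.0)/6574 = 104.5 mg/L.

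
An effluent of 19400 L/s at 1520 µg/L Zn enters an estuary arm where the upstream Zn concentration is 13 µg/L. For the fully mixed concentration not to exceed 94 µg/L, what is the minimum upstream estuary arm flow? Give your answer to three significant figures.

Set C_mix = 94: (Q·13.00 + 19400·1520) / (Q + 19400) = 94
→ Q = 19400·(1520 − 94)/(94 − 13.00) = 341500 L/s.

342000 L/s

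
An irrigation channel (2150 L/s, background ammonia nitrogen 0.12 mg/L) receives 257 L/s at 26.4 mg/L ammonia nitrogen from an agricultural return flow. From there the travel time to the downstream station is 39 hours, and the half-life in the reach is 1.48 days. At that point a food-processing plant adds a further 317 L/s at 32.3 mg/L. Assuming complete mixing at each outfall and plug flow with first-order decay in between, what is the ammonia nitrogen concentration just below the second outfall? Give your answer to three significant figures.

Mixed concentration C = ΣQC/ΣQ = (2150·0.1200 + 257.0·26.40) / 2407 = 7043/2407 = 2.926 mg/L; combined flow 2407 L/s.
Half-life 1.48 d → k = ln 2 / 1.48 = 0.4683 d⁻¹.
First-order decay: C = 2.926·exp(−k·t) = 2.926·0.4672 = 1.367 mg/L.
At the second outfall, C = (2407·1.367 + 317.0·32.30) / (2407 + 317.0) = 4.967 mg/L.

4.97 mg/L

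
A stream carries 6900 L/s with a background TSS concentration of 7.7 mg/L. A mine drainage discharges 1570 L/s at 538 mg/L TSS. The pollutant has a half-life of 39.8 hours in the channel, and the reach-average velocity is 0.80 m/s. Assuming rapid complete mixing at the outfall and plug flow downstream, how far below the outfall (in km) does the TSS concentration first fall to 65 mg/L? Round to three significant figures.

After mixing, C = (6900·7.700 + 1570·538.0) / 8470 = 897800/8470 = 106.0 mg/L.
Half-life 39.8 h → k = ln 2 / 39.8 = 0.01742 h⁻¹ = 0.4180 d⁻¹.
Set 106.0·exp(−k·t) = 65 → t = ln(106.0/65)/k = 101100 s = 28.08 h.
Distance = v·t = 0.80·101100 = 80870 m = 80.87 km.

80.9 km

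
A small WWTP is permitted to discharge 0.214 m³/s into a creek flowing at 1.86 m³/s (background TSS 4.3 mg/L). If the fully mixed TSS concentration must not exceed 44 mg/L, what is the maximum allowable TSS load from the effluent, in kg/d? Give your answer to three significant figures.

7190 kg/d

Mass balance at the limit: 1.860·4.300 + 0.2140·Cₑ = 2.074·44 → Cₑ = 389.1 mg/L.
Load = 0.2140 m³/s × 389.1 g/m³ × 86 400 s/d = 7193 kg/d.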